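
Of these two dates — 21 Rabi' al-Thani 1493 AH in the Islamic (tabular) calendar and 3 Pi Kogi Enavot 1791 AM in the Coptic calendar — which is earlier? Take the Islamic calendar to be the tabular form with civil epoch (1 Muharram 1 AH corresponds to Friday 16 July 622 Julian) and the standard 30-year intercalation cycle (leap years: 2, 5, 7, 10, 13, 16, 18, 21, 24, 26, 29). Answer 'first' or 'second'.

first

First date → JDN 2477264; second date → JDN 2479189.
JDN 2477264 < JDN 2479189, so the first date is earlier.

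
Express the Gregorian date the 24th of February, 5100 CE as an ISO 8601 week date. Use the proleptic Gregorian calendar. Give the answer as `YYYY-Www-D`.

The weekday is Saturday (ISO weekday 6).
That Saturday belongs to ISO week 8 of ISO year 5100.

5100-W08-6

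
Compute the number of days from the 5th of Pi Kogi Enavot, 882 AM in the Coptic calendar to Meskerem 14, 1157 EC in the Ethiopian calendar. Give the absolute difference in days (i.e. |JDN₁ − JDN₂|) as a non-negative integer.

First date → JDN 2147179; second date → JDN 2146463.
The interval is |2147179 − 2146463| = 716 days.

716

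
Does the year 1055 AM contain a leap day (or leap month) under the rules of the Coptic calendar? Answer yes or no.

1055 mod 4 = 3; in the Coptic calendar a year is leap when year mod 4 = 3, so it is a leap year.

yes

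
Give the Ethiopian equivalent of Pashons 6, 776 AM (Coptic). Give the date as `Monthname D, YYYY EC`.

Julian Day Number of the source date = 2108344.
Converting JDN 2108344 to the Ethiopian calendar gives 6 Ginbot 1052 EC.

Ginbot 6, 1052 EC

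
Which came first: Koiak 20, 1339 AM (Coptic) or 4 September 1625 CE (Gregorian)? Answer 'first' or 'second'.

first

The two dates have Julian Day Numbers 2313843 and 2314826 respectively.
Since 2313843 < 2314826, the first date comes first.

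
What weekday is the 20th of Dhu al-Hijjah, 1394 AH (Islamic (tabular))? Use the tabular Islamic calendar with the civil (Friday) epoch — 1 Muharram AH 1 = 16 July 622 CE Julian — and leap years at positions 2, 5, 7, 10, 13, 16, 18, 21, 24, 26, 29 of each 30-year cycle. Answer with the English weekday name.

Saturday

This is JDN 2442417 (4 January 1975 Gregorian).
JDN 2442417 mod 7 = 5, and JDN 0 was a Monday, so this is a Saturday.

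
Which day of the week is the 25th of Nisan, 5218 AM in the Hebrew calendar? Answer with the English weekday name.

Equivalently 18 April 1458 Gregorian, JDN 2253691.
JDN 2253691 mod 7 = 6, and JDN 0 was a Monday, so this is a Sunday.

Sunday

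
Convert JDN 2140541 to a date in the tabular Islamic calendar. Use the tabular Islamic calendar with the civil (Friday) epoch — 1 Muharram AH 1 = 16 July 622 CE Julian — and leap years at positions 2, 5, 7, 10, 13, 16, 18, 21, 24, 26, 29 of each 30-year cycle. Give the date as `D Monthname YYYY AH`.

5 Safar 543 AH

JDN 2140541 is 2 July 1148 in the proleptic Gregorian calendar.
In the tabular Islamic calendar that day is 5 Safar 543 AH.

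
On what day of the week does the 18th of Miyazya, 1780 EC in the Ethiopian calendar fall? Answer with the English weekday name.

This is JDN 2374228 (24 April 1788 Gregorian).
Since JDN mod 7 = 3 (0 = Monday), the day is Thursday.

Thursday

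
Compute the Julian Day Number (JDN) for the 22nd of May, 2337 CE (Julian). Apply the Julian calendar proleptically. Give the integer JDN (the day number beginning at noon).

2574789

In the Gregorian calendar the same day is 7 June 2337.
JDN 2299161 is 15 October 1582 CE (Gregorian); the target day is +275628 days from there, so JDN = 2574789.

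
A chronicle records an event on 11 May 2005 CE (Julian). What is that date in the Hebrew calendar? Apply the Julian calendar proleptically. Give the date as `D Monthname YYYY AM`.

15 Iyar 5765 AM

Both dates share Julian Day Number 2453515; in the Hebrew calendar that is 15 Iyar 5765 AM.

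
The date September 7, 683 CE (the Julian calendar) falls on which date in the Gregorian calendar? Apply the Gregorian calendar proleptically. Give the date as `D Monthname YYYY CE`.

The Julian–Gregorian offset here is 3 days (Julian trailing).
7 September 683 Julian + 3 days → 10 September 683 Gregorian.

10 September 683 CE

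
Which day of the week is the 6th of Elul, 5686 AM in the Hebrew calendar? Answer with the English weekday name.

This is JDN 2424744 (16 August 1926 Gregorian).
JDN 2424744 mod 7 = 0, and JDN 0 was a Monday, so this is a Monday.

Monday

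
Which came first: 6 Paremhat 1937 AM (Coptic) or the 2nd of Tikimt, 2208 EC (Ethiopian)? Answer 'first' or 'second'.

The two dates have Julian Day Numbers 2532339 and 2530359 respectively.
Since 2530359 < 2532339, the second date comes first.

second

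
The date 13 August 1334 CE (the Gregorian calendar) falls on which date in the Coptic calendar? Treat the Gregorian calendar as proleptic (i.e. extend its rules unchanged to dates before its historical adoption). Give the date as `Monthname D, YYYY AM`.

Mesori 12, 1050 AM

Both dates share Julian Day Number 2208518; in the Coptic calendar that is 12 Mesori 1050 AM.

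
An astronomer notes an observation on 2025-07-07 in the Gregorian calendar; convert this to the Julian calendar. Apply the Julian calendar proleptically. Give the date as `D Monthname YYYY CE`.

24 June 2025 CE

For dates in this range the Gregorian date is 13 days ahead of the Julian.
7 July 2025 Gregorian − 13 days → 24 June 2025 Julian.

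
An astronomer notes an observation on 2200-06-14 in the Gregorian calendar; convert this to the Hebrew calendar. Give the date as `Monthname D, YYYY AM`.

Sivan 30, 5960 AM

Julian Day Number of the source date = 2524758.
Converting JDN 2524758 to the Hebrew calendar gives 30 Sivan 5960 AM.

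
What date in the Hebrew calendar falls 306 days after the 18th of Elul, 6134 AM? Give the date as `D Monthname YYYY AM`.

30 Sivan 6135 AM

JDN of the 18th of Elul, 6134 AM = 2588385.
2588385 + 306 = 2588691.
JDN 2588691 in the Hebrew calendar is 30 Sivan 6135 AM.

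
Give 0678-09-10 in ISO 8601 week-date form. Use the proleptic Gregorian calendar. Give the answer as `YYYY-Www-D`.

The weekday is Tuesday (ISO weekday 2).
That Tuesday belongs to ISO week 37 of ISO year 678.

0678-W37-2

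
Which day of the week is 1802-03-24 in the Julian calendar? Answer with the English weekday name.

Monday

Equivalently 5 April 1802 Gregorian, JDN 2379321.
2379321 ≡ 0 (mod 7); counting from Monday = 0 gives Monday.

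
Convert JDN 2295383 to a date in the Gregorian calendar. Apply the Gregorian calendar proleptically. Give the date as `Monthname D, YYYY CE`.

JDN 2451545 is 1 Jan 2000; 2295383 is −156162 days from there.

June 11, 1572 CE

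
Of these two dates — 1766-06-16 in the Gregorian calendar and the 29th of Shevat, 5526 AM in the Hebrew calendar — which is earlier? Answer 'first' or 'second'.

second

Converting both to JDN: 2366245 vs 2366117; the smaller is the second.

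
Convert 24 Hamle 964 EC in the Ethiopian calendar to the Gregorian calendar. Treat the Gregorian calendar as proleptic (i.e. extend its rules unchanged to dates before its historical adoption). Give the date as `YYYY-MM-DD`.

Both dates share Julian Day Number 2076280; in the Gregorian calendar that is 23 July 972 CE.

0972-07-23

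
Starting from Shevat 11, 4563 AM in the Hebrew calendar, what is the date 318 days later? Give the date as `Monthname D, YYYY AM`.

Kislev 4, 4564 AM

The starting date is JDN 2014361; 2014361 + 318 = 2014679.
JDN 2014679 corresponds to Kislev 4, 4564 AM.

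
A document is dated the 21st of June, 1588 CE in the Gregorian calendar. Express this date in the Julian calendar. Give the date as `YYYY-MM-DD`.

The Julian–Gregorian offset here is 10 days (Julian trailing).
21 June 1588 Gregorian − 10 days → 11 June 1588 Julian.

1588-06-11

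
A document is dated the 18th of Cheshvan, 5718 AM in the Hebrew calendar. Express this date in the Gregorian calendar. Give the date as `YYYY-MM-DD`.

Julian Day Number of the source date = 2436155.
Converting JDN 2436155 to the Gregorian calendar gives 12 November 1957 CE.

1957-11-12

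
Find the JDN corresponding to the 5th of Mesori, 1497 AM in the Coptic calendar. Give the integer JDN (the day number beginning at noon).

In the Gregorian calendar the same day is 9 August 1781.
JDN 2451545 is 1 January 2000 CE (Gregorian); the target day is −79767 days from there, so JDN = 2371778.

2371778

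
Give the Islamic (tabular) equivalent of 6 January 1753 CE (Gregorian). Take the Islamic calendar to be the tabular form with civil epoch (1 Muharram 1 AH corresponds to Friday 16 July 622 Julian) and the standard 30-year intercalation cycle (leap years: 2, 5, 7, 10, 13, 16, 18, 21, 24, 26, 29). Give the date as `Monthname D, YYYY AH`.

Julian Day Number of the source date = 2361336.
Converting JDN 2361336 to the tabular Islamic calendar gives 1 Rabi' al-Awwal 1166 AH.

Rabi' al-Awwal 1, 1166 AH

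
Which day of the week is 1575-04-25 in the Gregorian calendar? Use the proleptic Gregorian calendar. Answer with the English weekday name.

2296431 ≡ 4 (mod 7); counting from Monday = 0 gives Friday.

Friday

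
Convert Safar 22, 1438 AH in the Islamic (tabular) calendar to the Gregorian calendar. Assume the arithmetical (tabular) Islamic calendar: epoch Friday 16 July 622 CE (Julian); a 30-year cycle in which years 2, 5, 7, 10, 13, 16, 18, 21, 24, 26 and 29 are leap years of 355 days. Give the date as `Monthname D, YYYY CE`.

Julian Day Number of the source date = 2457716.
Converting JDN 2457716 to the Gregorian calendar gives 23 November 2016 CE.

November 23, 2016 CE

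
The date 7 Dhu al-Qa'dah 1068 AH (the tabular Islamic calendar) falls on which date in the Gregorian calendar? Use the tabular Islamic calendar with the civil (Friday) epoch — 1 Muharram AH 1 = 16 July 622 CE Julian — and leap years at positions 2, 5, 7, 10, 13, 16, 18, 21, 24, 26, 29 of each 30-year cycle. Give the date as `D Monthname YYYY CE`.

6 August 1658 CE

Julian Day Number of the source date = 2326850.
Converting JDN 2326850 to the Gregorian calendar gives 6 August 1658 CE.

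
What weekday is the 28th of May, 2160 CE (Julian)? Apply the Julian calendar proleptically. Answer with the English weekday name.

In the Gregorian calendar this is 11 June 2160 (JDN 2510146).
2510146 ≡ 2 (mod 7); counting from Monday = 0 gives Wednesday.

Wednesday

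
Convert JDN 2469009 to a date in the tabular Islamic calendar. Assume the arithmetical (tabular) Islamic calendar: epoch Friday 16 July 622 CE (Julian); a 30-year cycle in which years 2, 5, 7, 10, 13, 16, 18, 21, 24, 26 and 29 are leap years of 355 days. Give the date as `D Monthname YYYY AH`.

5 Muharram 1470 AH

The Gregorian equivalent of JDN 2469009 is 25 October 2047.
In the tabular Islamic calendar that day is 5 Muharram 1470 AH.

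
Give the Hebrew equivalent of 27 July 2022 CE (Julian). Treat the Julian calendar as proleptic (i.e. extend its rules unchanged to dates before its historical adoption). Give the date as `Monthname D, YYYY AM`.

The source date corresponds to 9 August 2022 in the Gregorian calendar (JDN 2459801).
That day falls on 12 Av 5782 AM in the Hebrew calendar.

Av 12, 5782 AM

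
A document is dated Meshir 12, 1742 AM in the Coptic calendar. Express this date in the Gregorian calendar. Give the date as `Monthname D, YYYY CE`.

February 19, 2026 CE

Both dates share Julian Day Number 2461091; in the Gregorian calendar that is 19 February 2026 CE.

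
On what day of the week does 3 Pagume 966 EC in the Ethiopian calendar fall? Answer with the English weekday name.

Wednesday

In the proleptic Gregorian calendar this is 31 August 974 (JDN 2077049).
Since JDN mod 7 = 2 (0 = Monday), the day is Wednesday.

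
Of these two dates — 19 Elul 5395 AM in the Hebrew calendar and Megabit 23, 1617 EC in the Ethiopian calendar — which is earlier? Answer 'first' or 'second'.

The two dates have Julian Day Numbers 2318476 and 2314667 respectively.
Since 2314667 < 2318476, the second date comes first.

second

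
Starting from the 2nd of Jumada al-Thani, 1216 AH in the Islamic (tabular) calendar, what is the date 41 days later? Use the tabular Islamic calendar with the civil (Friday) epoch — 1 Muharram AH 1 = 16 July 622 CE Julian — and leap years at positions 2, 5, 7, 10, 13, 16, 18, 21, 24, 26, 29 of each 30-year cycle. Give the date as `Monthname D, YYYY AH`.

Rajab 14, 1216 AH

The starting date is JDN 2379144; 2379144 + 41 = 2379185.
JDN 2379185 corresponds to Rajab 14, 1216 AH.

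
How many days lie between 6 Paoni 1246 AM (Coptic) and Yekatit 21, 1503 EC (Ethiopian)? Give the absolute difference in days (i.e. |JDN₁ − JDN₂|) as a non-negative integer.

7045

First date → JDN 2280041; second date → JDN 2272996.
The interval is |2280041 − 2272996| = 7045 days.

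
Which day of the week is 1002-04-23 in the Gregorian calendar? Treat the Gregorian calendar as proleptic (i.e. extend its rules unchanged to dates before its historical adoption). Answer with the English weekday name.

Friday

2087145 ≡ 4 (mod 7); counting from Monday = 0 gives Friday.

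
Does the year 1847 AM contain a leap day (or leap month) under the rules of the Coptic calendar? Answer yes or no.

yes

1847 mod 4 = 3; in the Coptic calendar a year is leap when year mod 4 = 3, so it is a leap year.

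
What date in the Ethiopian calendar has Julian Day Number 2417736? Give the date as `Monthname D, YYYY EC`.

The Gregorian equivalent of JDN 2417736 is 9 June 1907.
In the Ethiopian calendar that day is Sene 2, 1899 EC.

Sene 2, 1899 EC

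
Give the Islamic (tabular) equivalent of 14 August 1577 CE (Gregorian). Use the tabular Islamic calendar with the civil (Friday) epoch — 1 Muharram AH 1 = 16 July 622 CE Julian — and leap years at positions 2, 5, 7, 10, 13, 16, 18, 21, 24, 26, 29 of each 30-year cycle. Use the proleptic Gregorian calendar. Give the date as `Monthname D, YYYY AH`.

Both dates share Julian Day Number 2297273; in the tabular Islamic calendar that is 19 Jumada al-Awwal 985 AH.

Jumada al-Awwal 19, 985 AH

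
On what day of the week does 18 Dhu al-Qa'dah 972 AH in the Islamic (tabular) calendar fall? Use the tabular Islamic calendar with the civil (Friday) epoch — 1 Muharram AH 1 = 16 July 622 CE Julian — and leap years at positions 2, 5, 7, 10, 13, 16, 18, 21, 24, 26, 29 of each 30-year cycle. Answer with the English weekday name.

In the proleptic Gregorian calendar this is 27 June 1565 (JDN 2292842).
Since JDN mod 7 = 6 (0 = Monday), the day is Sunday.

Sunday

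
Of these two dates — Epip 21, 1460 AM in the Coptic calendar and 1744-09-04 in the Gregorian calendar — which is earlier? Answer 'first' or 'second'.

First date → JDN 2358250; second date → JDN 2358290.
JDN 2358250 < JDN 2358290, so the first date is earlier.

first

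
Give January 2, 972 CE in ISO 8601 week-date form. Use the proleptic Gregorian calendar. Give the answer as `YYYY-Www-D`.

0972-W01-4

The weekday is Thursday (ISO weekday 4).
That Thursday belongs to ISO week 1 of ISO year 972.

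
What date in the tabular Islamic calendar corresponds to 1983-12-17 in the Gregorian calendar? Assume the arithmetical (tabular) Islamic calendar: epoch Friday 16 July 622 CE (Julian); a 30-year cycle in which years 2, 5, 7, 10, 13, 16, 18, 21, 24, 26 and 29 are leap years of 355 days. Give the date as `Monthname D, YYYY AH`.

Julian Day Number of the source date = 2445686.
Converting JDN 2445686 to the tabular Islamic calendar gives 12 Rabi' al-Awwal 1404 AH.

Rabi' al-Awwal 12, 1404 AH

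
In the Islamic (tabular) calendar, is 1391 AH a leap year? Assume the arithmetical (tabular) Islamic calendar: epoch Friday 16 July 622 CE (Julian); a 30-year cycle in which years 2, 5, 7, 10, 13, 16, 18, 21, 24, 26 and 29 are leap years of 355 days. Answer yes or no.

no

Year 1391 AH is year 11 of its 30-year cycle; leap positions are 2, 5, 7, 10, 13, 16, 18, 21, 24, 26, 29, so it is a common year (354 days).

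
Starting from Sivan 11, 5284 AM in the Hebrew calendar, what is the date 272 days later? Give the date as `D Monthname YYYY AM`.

The starting date is JDN 2277832; 2277832 + 272 = 2278104.
JDN 2278104 corresponds to 16 Adar I 5285 AM.

16 Adar I 5285 AM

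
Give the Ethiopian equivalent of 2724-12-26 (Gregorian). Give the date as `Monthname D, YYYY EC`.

Both dates share Julian Day Number 2716340; in the Ethiopian calendar that is 11 Tahsas 2717 EC.

Tahsas 11, 2717 EC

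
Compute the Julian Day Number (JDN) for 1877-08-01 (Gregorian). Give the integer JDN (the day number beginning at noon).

JDN 2400001 is 17 November 1858 CE (Gregorian), MJD 0; the target day is +6832 days from there, so JDN = 2406833.

2406833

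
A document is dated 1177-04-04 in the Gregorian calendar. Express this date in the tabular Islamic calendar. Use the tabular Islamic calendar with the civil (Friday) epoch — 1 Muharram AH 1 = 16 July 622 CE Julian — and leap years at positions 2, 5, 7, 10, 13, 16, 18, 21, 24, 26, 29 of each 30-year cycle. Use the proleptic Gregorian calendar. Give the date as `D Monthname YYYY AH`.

Both dates share Julian Day Number 2151044; in the tabular Islamic calendar that is 26 Ramadan 572 AH.

26 Ramadan 572 AH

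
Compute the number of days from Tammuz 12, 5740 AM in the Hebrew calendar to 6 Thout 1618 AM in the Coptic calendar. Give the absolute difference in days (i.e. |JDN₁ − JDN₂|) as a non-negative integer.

First date → JDN 2444417; second date → JDN 2415644.
The interval is |2444417 − 2415644| = 28773 days.

28773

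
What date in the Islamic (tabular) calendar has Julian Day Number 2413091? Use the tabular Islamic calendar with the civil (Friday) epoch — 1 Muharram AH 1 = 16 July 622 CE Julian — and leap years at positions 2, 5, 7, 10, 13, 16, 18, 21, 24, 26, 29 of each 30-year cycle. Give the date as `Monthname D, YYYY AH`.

The Gregorian equivalent of JDN 2413091 is 19 September 1894.
In the tabular Islamic calendar that day is Rabi' al-Awwal 18, 1312 AH.

Rabi' al-Awwal 18, 1312 AH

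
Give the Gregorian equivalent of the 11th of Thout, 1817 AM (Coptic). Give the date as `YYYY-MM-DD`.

2100-09-22

Both dates share Julian Day Number 2488334; in the Gregorian calendar that is 22 September 2100 CE.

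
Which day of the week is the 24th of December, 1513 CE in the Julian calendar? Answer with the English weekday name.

Saturday

Equivalently 3 January 1514 Gregorian, JDN 2274039.
Since JDN mod 7 = 5 (0 = Monday), the day is Saturday.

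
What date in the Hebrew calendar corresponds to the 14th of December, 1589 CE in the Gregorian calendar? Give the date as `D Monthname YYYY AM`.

Both dates share Julian Day Number 2301778; in the Hebrew calendar that is 7 Tevet 5350 AM.

7 Tevet 5350 AM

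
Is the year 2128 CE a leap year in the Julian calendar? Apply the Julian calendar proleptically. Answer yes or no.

2128 mod 4 = 0, so it is a leap year in the Julian calendar.

yes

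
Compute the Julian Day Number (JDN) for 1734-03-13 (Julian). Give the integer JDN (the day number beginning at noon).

In the Gregorian calendar the same day is 24 March 1734.
JDN 2451545 is 1 January 2000 CE (Gregorian); the target day is −97072 days from there, so JDN = 2354473.

2354473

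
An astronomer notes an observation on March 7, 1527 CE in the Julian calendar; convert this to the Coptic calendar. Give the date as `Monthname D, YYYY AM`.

Paremhat 11, 1243 AM

The source date corresponds to 17 March 1527 in the proleptic Gregorian calendar (JDN 2278860).
That day falls on 11 Paremhat 1243 AM in the Coptic calendar.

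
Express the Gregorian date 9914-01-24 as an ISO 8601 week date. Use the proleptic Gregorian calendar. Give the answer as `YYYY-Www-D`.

9914-W04-6

The weekday is Saturday (ISO weekday 6).
That Saturday belongs to ISO week 4 of ISO year 9914.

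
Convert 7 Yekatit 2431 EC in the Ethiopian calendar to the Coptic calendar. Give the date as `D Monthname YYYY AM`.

7 Meshir 2155 AM

Both dates share Julian Day Number 2611934; in the Coptic calendar that is 7 Meshir 2155 AM.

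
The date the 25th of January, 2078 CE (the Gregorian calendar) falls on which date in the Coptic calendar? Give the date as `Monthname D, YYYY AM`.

Both dates share Julian Day Number 2480059; in the Coptic calendar that is 17 Tobi 1794 AM.

Tobi 17, 1794 AM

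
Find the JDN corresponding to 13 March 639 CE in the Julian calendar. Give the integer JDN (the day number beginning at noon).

In the proleptic Gregorian calendar the same day is 16 March 639.
JDN 2299161 is 15 October 1582 CE (Gregorian); the target day is −344637 days from there, so JDN = 1954524.

1954524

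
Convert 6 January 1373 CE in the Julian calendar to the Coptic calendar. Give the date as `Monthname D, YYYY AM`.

Tobi 11, 1089 AM

Both dates share Julian Day Number 2222552; in the Coptic calendar that is 11 Tobi 1089 AM.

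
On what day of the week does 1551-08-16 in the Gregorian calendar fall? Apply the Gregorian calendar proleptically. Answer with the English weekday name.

Thursday

Since JDN mod 7 = 3 (0 = Monday), the day is Thursday.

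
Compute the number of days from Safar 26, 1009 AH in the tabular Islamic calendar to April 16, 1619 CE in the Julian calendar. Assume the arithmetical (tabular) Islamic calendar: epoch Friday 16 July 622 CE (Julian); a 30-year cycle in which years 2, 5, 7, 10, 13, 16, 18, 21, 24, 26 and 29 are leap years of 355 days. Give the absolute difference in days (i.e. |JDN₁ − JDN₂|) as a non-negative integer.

6806

JDN of the first date = 2305697.
JDN of the second date = 2312503.
|2312503 − 2305697| = 6806.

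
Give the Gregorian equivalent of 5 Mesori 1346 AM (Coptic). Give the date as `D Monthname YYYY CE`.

Julian Day Number of the source date = 2316625.
Converting JDN 2316625 to the Gregorian calendar gives 8 August 1630 CE.

8 August 1630 CE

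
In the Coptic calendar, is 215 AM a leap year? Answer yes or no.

yes

215 mod 4 = 3; in the Coptic calendar a year is leap when year mod 4 = 3, so it is a leap year.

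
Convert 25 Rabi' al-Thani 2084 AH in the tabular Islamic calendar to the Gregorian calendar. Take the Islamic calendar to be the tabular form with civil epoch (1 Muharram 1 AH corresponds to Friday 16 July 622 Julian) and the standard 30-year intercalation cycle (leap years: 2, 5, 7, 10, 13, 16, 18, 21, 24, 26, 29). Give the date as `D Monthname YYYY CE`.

Both dates share Julian Day Number 2686699; in the Gregorian calendar that is 31 October 2643 CE.

31 October 2643 CE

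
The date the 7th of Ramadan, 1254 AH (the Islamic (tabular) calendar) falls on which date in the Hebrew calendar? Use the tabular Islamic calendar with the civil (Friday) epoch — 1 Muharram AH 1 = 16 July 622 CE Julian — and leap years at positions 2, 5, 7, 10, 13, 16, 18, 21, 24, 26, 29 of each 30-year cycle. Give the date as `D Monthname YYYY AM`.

7 Kislev 5599 AM

The source date corresponds to 24 November 1838 in the Gregorian calendar (JDN 2392703).
That day falls on 7 Kislev 5599 AM in the Hebrew calendar.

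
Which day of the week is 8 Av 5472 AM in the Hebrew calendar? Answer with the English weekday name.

This is JDN 2346577 (10 August 1712 Gregorian).
Since JDN mod 7 = 2 (0 = Monday), the day is Wednesday.

Wednesday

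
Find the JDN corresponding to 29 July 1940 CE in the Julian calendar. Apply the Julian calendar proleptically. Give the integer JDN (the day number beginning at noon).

Equivalently 11 August 1940 (Gregorian).
JDN 2400001 is 17 November 1858 CE (Gregorian), MJD 0; the target day is +29852 days from there, so JDN = 2429853.

2429853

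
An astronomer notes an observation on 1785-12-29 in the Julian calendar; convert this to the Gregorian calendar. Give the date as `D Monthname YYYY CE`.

The Julian–Gregorian offset here is 11 days (Julian trailing).
29 December 1785 Julian + 11 days → 9 January 1786 Gregorian.

9 January 1786 CE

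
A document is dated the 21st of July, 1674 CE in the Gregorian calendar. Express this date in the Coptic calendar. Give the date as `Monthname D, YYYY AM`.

Julian Day Number of the source date = 2332678.
Converting JDN 2332678 to the Coptic calendar gives 17 Epip 1390 AM.

Epip 17, 1390 AM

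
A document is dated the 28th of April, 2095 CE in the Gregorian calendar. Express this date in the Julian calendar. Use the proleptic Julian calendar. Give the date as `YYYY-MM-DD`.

2095-04-15

The Julian–Gregorian offset here is 13 days (Julian trailing).
28 April 2095 Gregorian − 13 days → 15 April 2095 Julian.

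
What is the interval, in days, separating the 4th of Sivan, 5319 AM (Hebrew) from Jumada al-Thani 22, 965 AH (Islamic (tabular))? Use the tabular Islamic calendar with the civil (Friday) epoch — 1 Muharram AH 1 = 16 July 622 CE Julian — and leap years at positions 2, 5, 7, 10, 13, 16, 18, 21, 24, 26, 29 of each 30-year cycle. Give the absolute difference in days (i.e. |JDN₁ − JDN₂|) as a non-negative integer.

JDN of the first date = 2290612.
JDN of the second date = 2290218.
|2290218 − 2290612| = 394.

394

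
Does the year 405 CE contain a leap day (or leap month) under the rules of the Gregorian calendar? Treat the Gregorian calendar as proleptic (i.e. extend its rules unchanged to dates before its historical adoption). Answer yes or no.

405 is not divisible by 4, so it is a common year.

no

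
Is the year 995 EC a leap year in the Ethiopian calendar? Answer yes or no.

995 mod 4 = 3; in the Ethiopian calendar a year is leap when year mod 4 = 3, so it is a leap year.

yes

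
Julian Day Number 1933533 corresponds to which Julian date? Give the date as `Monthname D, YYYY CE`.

September 22, 581 CE

The proleptic Gregorian equivalent of JDN 1933533 is 24 September 581.
In the Julian calendar that day is September 22, 581 CE.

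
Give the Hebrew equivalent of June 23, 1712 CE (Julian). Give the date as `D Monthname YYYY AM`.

30 Sivan 5472 AM

The source date corresponds to 4 July 1712 in the Gregorian calendar (JDN 2346540).
That day falls on 30 Sivan 5472 AM in the Hebrew calendar.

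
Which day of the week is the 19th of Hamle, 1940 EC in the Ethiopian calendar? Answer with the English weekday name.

Monday

Equivalently 26 July 1948 Gregorian, JDN 2432759.
Since JDN mod 7 = 0 (0 = Monday), the day is Monday.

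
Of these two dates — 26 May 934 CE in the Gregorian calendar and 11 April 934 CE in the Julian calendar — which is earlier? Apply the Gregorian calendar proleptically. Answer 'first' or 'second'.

second

Converting both to JDN: 2062342 vs 2062302; the smaller is the second.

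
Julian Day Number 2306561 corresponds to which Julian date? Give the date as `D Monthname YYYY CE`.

The Gregorian equivalent of JDN 2306561 is 18 January 1603.
In the Julian calendar that day is 8 January 1603 CE.

8 January 1603 CE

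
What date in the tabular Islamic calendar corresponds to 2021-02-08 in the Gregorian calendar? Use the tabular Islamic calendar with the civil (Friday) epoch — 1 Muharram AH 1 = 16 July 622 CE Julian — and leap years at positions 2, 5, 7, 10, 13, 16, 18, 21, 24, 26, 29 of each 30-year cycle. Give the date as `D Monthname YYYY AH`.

25 Jumada al-Thani 1442 AH

Both dates share Julian Day Number 2459254; in the tabular Islamic calendar that is 25 Jumada al-Thani 1442 AH.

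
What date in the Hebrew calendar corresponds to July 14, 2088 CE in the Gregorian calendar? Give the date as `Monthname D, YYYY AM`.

Both dates share Julian Day Number 2483882; in the Hebrew calendar that is 25 Tammuz 5848 AM.

Tammuz 25, 5848 AM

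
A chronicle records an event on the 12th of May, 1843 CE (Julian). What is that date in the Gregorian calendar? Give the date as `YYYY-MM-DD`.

The Julian–Gregorian offset here is 12 days (Julian trailing).
12 May 1843 Julian + 12 days → 24 May 1843 Gregorian.

1843-05-24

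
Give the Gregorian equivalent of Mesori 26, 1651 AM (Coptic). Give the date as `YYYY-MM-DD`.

1935-09-01

Both dates share Julian Day Number 2428047; in the Gregorian calendar that is 1 September 1935 CE.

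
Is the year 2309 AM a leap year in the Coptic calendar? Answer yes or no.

no

2309 mod 4 = 1; in the Coptic calendar a year is leap when year mod 4 = 3, so it is a common year.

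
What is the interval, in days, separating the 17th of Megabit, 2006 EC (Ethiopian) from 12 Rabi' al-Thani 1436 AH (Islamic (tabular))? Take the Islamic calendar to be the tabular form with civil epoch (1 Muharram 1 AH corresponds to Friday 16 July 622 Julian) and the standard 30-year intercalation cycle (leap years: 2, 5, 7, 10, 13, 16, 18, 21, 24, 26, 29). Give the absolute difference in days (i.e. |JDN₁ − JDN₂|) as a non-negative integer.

JDN of the first date = 2456743.
JDN of the second date = 2457056.
|2457056 − 2456743| = 313.

313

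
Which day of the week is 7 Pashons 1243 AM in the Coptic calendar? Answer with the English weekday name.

In the proleptic Gregorian calendar this is 12 May 1527 (JDN 2278916).
Since JDN mod 7 = 3 (0 = Monday), the day is Thursday.

Thursday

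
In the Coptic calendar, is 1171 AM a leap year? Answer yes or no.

1171 mod 4 = 3; in the Coptic calendar a year is leap when year mod 4 = 3, so it is a leap year.

yes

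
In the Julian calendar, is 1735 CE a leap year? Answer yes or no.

no

1735 mod 4 = 3, so it is a common year in the Julian calendar.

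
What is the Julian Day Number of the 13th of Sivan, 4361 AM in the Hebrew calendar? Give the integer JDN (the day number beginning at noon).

1940714

Equivalently 24 May 601 (proleptic Gregorian).
JDN 2451545 is 1 January 2000 CE (Gregorian); the target day is −510831 days from there, so JDN = 1940714.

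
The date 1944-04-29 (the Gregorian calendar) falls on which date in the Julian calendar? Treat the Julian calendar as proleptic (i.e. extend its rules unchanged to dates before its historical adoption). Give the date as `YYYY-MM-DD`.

1944-04-16

The Julian–Gregorian offset here is 13 days (Julian trailing).
29 April 1944 Gregorian − 13 days → 16 April 1944 Julian.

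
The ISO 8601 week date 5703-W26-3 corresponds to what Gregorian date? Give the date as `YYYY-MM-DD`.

ISO week 1 of 5703 is the week containing the first Thursday of 5703.
Week 26, day 3 (Wednesday) lands on 5703-06-27.

5703-06-27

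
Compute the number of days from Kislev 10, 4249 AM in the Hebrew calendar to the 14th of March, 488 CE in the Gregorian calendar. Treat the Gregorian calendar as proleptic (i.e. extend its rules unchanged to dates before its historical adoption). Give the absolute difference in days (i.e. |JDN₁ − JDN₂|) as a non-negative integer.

JDN of the first date = 1899633.
JDN of the second date = 1899372.
|1899372 − 1899633| = 261.

261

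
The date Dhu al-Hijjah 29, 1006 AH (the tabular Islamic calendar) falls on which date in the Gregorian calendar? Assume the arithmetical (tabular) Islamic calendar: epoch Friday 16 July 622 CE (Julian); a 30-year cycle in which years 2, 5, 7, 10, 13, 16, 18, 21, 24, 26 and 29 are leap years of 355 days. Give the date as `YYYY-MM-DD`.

1598-08-02

Julian Day Number of the source date = 2304931.
Converting JDN 2304931 to the Gregorian calendar gives 2 August 1598 CE.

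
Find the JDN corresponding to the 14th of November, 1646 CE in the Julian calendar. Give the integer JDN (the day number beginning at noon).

Equivalently 24 November 1646 (Gregorian).
JDN 2451545 is 1 January 2000 CE (Gregorian); the target day is −128968 days from there, so JDN = 2322577.

2322577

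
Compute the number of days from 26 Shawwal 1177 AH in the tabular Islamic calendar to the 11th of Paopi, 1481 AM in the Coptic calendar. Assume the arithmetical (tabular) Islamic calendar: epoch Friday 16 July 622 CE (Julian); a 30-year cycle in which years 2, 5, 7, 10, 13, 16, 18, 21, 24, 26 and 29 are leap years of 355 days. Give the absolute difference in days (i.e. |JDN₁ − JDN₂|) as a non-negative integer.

174

First date → JDN 2365466; second date → JDN 2365640.
The interval is |2365466 − 2365640| = 174 days.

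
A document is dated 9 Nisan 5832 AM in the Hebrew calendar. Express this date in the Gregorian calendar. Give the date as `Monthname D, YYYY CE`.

March 28, 2072 CE

Julian Day Number of the source date = 2477930.
Converting JDN 2477930 to the Gregorian calendar gives 28 March 2072 CE.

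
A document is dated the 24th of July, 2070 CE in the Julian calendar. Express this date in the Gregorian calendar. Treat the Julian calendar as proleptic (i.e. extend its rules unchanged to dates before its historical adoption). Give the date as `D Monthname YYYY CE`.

The Julian–Gregorian offset here is 13 days (Julian trailing).
24 July 2070 Julian + 13 days → 6 August 2070 Gregorian.

6 August 2070 CE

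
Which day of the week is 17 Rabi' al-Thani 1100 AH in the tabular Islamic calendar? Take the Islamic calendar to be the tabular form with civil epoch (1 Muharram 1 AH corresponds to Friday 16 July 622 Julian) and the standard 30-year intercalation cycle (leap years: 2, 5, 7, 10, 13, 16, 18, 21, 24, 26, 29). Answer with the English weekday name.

In the Gregorian calendar this is 8 February 1689 (JDN 2337994).
2337994 ≡ 1 (mod 7); counting from Monday = 0 gives Tuesday.

Tuesday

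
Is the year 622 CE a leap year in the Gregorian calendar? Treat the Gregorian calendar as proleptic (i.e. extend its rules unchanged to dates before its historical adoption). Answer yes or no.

no

622 is not divisible by 4, so it is a common year.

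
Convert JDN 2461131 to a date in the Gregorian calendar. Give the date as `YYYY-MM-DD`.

2026-03-31

JDN 2451545 is 1 Jan 2000; 2461131 is +9586 days from there.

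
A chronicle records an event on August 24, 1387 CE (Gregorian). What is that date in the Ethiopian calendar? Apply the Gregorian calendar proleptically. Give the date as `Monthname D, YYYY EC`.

Nehase 23, 1379 EC

Julian Day Number of the source date = 2227887.
Converting JDN 2227887 to the Ethiopian calendar gives 23 Nehase 1379 EC.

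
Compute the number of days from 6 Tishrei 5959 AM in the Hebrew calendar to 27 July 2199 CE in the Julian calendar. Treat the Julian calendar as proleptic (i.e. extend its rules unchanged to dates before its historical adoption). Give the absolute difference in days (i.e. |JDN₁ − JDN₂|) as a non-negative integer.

308

First date → JDN 2524142; second date → JDN 2524450.
The interval is |2524142 − 2524450| = 308 days.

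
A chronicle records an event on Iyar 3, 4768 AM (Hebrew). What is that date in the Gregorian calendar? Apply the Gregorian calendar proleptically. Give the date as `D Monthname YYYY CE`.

Julian Day Number of the source date = 2089332.
Converting JDN 2089332 to the Gregorian calendar gives 18 April 1008 CE.

18 April 1008 CE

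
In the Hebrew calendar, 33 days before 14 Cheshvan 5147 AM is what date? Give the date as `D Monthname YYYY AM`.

JDN of 14 Cheshvan 5147 AM = 2227576.
2227576 − 33 = 2227543.
JDN 2227543 in the Hebrew calendar is 11 Tishrei 5147 AM.

11 Tishrei 5147 AM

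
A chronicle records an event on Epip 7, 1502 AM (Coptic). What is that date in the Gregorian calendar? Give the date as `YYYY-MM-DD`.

1786-07-12

Julian Day Number of the source date = 2373576.
Converting JDN 2373576 to the Gregorian calendar gives 12 July 1786 CE.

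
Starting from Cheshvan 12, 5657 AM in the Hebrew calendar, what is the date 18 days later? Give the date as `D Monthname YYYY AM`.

The starting date is JDN 2413852; 2413852 + 18 = 2413870.
JDN 2413870 corresponds to 1 Kislev 5657 AM.

1 Kislev 5657 AM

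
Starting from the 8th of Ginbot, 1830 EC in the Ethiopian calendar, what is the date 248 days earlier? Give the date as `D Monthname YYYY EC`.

Counting 248 days back from JDN 2392510 reaches JDN 2392262, which is 5 Pagume 1829 EC.

5 Pagume 1829 EC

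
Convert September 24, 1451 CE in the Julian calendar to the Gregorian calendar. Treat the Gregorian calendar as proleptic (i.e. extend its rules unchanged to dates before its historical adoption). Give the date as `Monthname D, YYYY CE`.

October 3, 1451 CE

For dates in this range the Gregorian date is 9 days ahead of the Julian.
24 September 1451 Julian + 9 days → 3 October 1451 Gregorian.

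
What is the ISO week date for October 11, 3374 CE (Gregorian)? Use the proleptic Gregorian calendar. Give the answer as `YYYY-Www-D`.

3374-W41-2

The weekday is Tuesday (ISO weekday 2).
That Tuesday belongs to ISO week 41 of ISO year 3374.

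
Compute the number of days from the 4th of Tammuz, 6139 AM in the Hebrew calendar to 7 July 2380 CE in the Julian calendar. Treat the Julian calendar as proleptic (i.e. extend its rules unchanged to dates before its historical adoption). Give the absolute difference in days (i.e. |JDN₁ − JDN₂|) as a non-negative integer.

399

First date → JDN 2590142; second date → JDN 2590541.
The interval is |2590142 − 2590541| = 399 days.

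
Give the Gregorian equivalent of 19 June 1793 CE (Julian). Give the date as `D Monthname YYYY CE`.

The Julian–Gregorian offset here is 11 days (Julian trailing).
19 June 1793 Julian + 11 days → 30 June 1793 Gregorian.

30 June 1793 CE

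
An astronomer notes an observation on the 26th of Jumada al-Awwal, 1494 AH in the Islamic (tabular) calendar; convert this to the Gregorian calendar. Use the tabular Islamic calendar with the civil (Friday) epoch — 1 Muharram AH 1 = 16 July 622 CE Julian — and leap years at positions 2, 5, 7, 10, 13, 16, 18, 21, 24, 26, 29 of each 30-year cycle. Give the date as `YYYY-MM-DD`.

2071-06-24

Both dates share Julian Day Number 2477652; in the Gregorian calendar that is 24 June 2071 CE.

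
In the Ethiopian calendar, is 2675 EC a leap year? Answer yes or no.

yes

2675 mod 4 = 3; in the Ethiopian calendar a year is leap when year mod 4 = 3, so it is a leap year.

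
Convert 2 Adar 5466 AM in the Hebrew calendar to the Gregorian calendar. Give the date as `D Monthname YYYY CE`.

Julian Day Number of the source date = 2344210.
Converting JDN 2344210 to the Gregorian calendar gives 16 February 1706 CE.

16 February 1706 CE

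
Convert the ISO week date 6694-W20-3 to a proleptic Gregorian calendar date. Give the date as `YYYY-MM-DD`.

6694-05-16

ISO week 1 of 6694 is the week containing the first Thursday of 6694.
Week 20, day 3 (Wednesday) lands on 6694-05-16.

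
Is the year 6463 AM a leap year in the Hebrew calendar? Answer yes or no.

yes

Hebrew year 6463 is year 3 of its 19-year Metonic cycle; leap years are at positions 3, 6, 8, 11, 14, 17, 19, so it is a leap year (13 months).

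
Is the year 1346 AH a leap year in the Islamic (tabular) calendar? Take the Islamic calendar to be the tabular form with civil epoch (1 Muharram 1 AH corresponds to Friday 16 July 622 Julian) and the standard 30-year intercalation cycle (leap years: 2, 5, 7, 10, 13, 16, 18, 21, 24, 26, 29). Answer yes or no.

yes

Year 1346 AH is year 26 of its 30-year cycle; leap positions are 2, 5, 7, 10, 13, 16, 18, 21, 24, 26, 29, so it is a leap year (355 days).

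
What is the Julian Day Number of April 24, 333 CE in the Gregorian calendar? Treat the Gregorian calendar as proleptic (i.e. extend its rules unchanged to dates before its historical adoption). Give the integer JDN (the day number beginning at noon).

1842799

JDN 2400001 is 17 November 1858 CE (Gregorian), MJD 0; the target day is −557202 days from there, so JDN = 1842799.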